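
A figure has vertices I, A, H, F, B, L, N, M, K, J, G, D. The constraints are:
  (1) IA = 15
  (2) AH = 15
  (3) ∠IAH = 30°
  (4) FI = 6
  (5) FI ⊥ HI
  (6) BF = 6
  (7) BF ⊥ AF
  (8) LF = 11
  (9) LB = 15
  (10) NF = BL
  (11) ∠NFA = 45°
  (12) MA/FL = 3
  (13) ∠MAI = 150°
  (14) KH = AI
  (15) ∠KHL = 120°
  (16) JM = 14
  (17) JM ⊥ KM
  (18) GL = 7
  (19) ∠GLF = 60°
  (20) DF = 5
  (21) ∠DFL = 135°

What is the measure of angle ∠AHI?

Step 1: By the law of cosines on triangle HAI: HI² = 15² + 15² − 2·15·15·cos(30°) = 60.29, so HI ≈ 7.76.
Step 2: By the inverse law of cosines on triangle AHI: cos(∠AHI) = (15² + 7.76² − 15²) / (2·15·7.76) = 60.29/232.94 = 0.2588, so ∠AHI = 75°.

Therefore, the measure of angle ∠AHI = 75°.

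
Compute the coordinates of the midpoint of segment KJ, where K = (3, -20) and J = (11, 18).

M = ((x₁ + x₂)/2, (y₁ + y₂)/2)
= ((3 + 11)/2, (-20 + 18)/2)
= (14/2, -2/2) = (7, -1)

(7, -1)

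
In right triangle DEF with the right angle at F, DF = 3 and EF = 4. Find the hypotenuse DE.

By the Pythagorean theorem: DE^2 = DF^2 + EF^2
DE^2 = 3^2 + 4^2 = 9 + 16 = 25
DE = sqrt(25) = 5

5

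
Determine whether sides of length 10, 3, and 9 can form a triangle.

Check all three triangle inequalities:
10 + 3 = 13 > 9 ✓
10 + 9 = 19 > 3 ✓
3 + 9 = 12 > 10 ✓
All conditions hold, so these sides form a valid triangle.

Yes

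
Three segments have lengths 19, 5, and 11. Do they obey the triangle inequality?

The longest side is 19. The other two sides sum to 5 + 11 = 16.
Since 16 ≤ 19, the two shorter sides cannot reach around to close the triangle.

No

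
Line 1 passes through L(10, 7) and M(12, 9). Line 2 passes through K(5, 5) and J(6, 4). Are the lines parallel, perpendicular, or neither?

Slope of line 1: m1 = (9 - 7)/(12 - 10) = 2/2 = 1
Slope of line 2: m2 = (4 - 5)/(6 - 5) = -1/1 = -1
m1 * m2 = (1) * (-1) = -1 = -1, so the lines are perpendicular.

Perpendicular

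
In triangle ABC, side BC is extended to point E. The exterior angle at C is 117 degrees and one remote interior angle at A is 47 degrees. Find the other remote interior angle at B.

angle B = 117 - 47 = 70 degrees (exterior angle theorem).

70 degrees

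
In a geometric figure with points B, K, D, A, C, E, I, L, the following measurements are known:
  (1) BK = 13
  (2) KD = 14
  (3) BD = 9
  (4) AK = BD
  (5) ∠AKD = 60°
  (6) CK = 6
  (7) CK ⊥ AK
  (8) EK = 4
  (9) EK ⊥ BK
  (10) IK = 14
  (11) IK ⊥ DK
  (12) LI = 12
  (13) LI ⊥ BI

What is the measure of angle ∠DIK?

Step 1: By the law of cosines on triangle IKD: ID² = 14² + 14² − 2·14·14·cos(90°) = 392, so ID = 14·√2.
Step 2: By the inverse law of cosines on triangle DIK: cos(∠DIK) = ((14·√2)² + 14² − 14²) / (2·14·√2·14) = 392/554.37 = 0.7071, so ∠DIK = 45°.

Therefore, the measure of angle ∠DIK = 45°.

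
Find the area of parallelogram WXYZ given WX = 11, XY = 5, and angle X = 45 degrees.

Area = 11 * 5 * sin(45°) = 55 * sqrt(2)/2 = 55*sqrt(2)/2

55*sqrt(2)/2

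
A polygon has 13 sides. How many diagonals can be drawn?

The number of diagonals in an n-gon is n(n - 3)/2.
For n = 13: 13(13 - 3)/2 = 13 × 10 / 2 = 65.

65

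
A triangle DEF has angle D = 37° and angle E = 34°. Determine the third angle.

The interior angles sum to 180°: angle F = 180 - 37 - 34 = 109°.
The triangle is obtuse (angles 37°, 34°, 109°).

109 degrees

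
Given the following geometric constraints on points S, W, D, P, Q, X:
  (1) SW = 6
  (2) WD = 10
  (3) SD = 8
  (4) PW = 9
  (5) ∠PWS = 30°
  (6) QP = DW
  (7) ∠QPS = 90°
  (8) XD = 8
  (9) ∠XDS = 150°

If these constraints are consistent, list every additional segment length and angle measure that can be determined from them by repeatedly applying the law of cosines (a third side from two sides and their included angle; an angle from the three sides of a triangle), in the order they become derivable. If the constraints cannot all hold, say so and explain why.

The constraints are consistent. Derivable facts, in order:
After 1 step:
- SP ≈ 4.84
- SX ≈ 15.45
- ∠DSW = 90°
- ∠DWS = 53.13°
- ∠SDW = 36.87°
After 2 steps:
- SQ ≈ 11.11
- ∠DSX = 15°
- ∠DXS = 15°
- ∠PSW = 111.74°
- ∠SPW = 38.26°
After 3 steps:
- ∠PQS = 25.85°
- ∠PSQ = 64.15°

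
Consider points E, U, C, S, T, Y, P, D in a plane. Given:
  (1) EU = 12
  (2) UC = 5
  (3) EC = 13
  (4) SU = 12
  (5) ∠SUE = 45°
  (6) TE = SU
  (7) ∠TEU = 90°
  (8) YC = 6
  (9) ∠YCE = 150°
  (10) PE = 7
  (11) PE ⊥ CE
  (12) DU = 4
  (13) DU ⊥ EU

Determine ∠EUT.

From the given relations: TE = SU = 12.
Step 1: By the law of cosines on triangle UET: UT² = 12² + 12² − 2·12·12·cos(90°) = 288, so UT = 12·√2.
Step 2: By the inverse law of cosines on triangle EUT: cos(∠EUT) = (12² + (12·√2)² − 12²) / (2·12·12·√2) = 288/407.29 = 0.7071, so ∠EUT = 45°.

Therefore, the measure of angle ∠EUT = 45°.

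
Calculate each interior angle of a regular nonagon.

Each interior angle of a regular n-gon is (n - 2) * 180 / n.
For n = 9: (9 - 2) * 180 / 9 = 1260/9 = 140 degrees.

140 degrees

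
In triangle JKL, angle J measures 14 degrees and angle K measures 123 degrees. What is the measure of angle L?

Let angle L = x. Then 14 + 123 + x = 180.
x = 180 - 137 = 43 degrees.

43 degrees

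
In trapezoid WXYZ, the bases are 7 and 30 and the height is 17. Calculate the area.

Area = (7 + 30) * 17 / 2 = 629 / 2 = 629/2

629/2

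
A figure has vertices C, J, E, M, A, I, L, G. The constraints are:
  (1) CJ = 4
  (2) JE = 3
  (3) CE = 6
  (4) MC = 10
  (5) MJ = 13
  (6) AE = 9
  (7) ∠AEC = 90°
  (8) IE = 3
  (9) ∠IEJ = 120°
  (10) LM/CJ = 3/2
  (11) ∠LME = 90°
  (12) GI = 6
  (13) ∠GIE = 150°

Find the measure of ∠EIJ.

Step 1: By the law of cosines on triangle IEJ: IJ² = 3² + 3² − 2·3·3·cos(120°) = 27, so IJ = 3·√3.
Step 2: By the inverse law of cosines on triangle EIJ: cos(∠EIJ) = (3² + (3·√3)² − 3²) / (2·3·3·√3) = 27/31.18 = 0.866, so ∠EIJ = 30°.

Therefore, the measure of angle ∠EIJ = 30°.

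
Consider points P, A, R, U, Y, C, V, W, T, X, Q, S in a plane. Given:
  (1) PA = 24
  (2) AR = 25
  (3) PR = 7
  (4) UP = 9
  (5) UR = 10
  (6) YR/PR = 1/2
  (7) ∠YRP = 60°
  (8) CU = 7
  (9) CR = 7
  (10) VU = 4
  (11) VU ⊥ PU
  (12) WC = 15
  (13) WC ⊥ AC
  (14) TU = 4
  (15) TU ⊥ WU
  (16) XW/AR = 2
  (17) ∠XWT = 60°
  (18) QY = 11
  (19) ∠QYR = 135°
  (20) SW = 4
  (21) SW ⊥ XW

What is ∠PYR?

From the given relations: YR = 1/2·PR = 1/2·7 ≈ 3.5.
Step 1: By the law of cosines on triangle YRP: YP² = 3.5² + 7² − 2·3.5·7·cos(60°) = 36.75, so YP = 7/2·√3.
Step 2: By the inverse law of cosines on triangle PYR: cos(∠PYR) = ((7/2·√3)² + 3.5² − 7²) / (2·7/2·√3·3.5) = 0/42.44 = 0, so ∠PYR = 90°.

Therefore, the measure of angle ∠PYR = 90°.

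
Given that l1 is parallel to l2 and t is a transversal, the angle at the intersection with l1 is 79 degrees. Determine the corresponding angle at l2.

Corresponding angles formed by parallel lines and a transversal are equal.
The given angle is 79 degrees.
The corresponding angle = 79 degrees.

79 degrees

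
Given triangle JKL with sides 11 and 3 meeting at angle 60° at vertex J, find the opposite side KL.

Law of cosines: KL^2 = 11^2 + 3^2 - 2(11)(3)cos(60°) = 97, so KL = sqrt(97).

sqrt(97)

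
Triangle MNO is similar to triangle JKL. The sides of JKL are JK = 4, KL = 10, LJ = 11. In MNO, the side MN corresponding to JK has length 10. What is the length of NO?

Since the triangles are similar, the ratio of corresponding sides is constant.
Scale factor k = MN / JK = 10 / 4 = 5/2
NO = k * KL = 5/2 * 10 = 25

25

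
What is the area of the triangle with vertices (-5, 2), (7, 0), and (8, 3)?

The Shoelace formula computes the area from vertex coordinates by summing cross products.
For vertices (-5,2), (7,0), (8,3):
Signed sum = -5*0 - 7*2 + 7*3 - 8*0 + 8*2 - -5*3
= -14 + 21 + 31 = 38
Area = (1/2)|38| = 19.

19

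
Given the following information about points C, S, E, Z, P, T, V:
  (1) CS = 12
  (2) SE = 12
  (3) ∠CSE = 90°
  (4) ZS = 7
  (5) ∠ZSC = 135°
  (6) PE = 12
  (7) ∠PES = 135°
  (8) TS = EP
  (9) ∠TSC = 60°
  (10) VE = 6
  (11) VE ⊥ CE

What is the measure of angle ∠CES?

Step 1: By the law of cosines on triangle ESC: EC² = 12² + 12² − 2·12·12·cos(90°) = 288, so EC = 12·√2.
Step 2: By the inverse law of cosines on triangle CES: cos(∠CES) = ((12·√2)² + 12² − 12²) / (2·12·√2·12) = 288/407.29 = 0.7071, so ∠CES = 45°.

Therefore, the measure of angle ∠CES = 45°.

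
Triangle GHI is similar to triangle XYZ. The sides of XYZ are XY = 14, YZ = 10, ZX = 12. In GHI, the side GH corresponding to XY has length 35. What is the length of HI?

k = 35/14 = 5/2. HI = 5/2 * 10 = 25.

25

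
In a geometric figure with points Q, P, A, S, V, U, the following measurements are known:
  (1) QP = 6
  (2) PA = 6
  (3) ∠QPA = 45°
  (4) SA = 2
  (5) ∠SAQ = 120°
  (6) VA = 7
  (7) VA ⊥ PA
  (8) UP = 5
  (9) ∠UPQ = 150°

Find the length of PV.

Step 1: By the law of cosines on triangle PAV: PV² = 6² + 7² − 2·6·7·cos(90°) = 85, so PV = √85.

Therefore, the length of PV = √85.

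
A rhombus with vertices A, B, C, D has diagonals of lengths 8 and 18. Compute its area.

The diagonals of a rhombus divide it into four right triangles.
Each triangle has legs 8/ 2 = 4 and 18/2 = 9, so each has area (1/2)*4*9 = 18.
Four such triangles give total area = (d1 * d2) / 2 = 72.

72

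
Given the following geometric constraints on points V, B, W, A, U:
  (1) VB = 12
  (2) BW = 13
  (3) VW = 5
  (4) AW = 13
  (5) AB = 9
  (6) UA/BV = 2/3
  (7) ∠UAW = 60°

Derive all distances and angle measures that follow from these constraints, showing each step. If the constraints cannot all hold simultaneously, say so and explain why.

The constraints are consistent.

From the given relations:
  UA = 2/3·BV = 2/3·12 = 8

Step 1: From WA = 13, AU = 8, and ∠WAU = 60°, by the law of cosines:
  WU² = WA² + AU² - 2·WA·AU·cos(60°) = 169 + 64 - 104 = 129
  WU = √129

Step 2: From VB = 12, VW = 5, BW = 13, by the inverse law of cosines:
  cos(∠BVW) = (VB² + VW² - BW²) / (2·VB·VW)
  ∠BVW = 90°

Step 3: From BA = 9, BW = 13, AW = 13, by the inverse law of cosines:
  cos(∠ABW) = (BA² + BW² - AW²) / (2·BA·BW)
  ∠ABW = 69.75°

Step 4: From BV = 12, BW = 13, VW = 5, by the inverse law of cosines:
  cos(∠VBW) = (BV² + BW² - VW²) / (2·BV·BW)
  ∠VBW = 22.62°

Step 5: From WA = 13, WB = 13, AB = 9, by the inverse law of cosines:
  cos(∠AWB) = (WA² + WB² - AB²) / (2·WA·WB)
  ∠AWB = 40.5°

Step 6: From WB = 13, WV = 5, BV = 12, by the inverse law of cosines:
  cos(∠BWV) = (WB² + WV² - BV²) / (2·WB·WV)
  ∠BWV = 67.38°

Step 7: From AB = 9, AW = 13, BW = 13, by the inverse law of cosines:
  cos(∠BAW) = (AB² + AW² - BW²) / (2·AB·AW)
  ∠BAW = 69.75°

Step 8: From WA = 13, WU = √129, AU = 8, by the inverse law of cosines:
  cos(∠AWU) = (WA² + WU² - AU²) / (2·WA·WU)
  ∠AWU = 37.59°

Step 9: From UA = 8, UW = √129, AW = 13, by the inverse law of cosines:
  cos(∠AUW) = (UA² + UW² - AW²) / (2·UA·UW)
  ∠AUW = 82.41°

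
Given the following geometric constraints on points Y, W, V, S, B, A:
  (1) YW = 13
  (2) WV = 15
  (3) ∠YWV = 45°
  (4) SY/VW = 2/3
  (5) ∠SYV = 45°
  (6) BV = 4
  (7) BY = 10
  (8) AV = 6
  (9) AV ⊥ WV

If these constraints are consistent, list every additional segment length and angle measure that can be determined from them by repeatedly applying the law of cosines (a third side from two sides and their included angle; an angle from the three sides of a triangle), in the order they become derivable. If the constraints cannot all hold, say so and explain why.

The constraints are consistent. Derivable facts, in order:
After 1 step:
- WA = 3·√29
- YV ≈ 10.87
After 2 steps:
- VS ≈ 8.03
- ∠AWV = 21.8°
- ∠BVY = 66.83°
- ∠BYV = 21.58°
- ∠VAW = 68.2°
- ∠VBY = 91.6°
- ∠VYW = 77.28°
- ∠WVY = 57.72°
After 3 steps:
- ∠SVY = 61.73°
- ∠VSY = 73.27°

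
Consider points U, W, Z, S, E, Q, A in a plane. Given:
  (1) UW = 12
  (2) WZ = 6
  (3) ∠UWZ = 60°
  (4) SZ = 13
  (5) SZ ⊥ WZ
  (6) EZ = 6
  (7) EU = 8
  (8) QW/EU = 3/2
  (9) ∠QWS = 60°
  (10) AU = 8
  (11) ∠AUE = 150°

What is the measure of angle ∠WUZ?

Step 1: By the law of cosines on triangle UWZ: UZ² = 12² + 6² − 2·12·6·cos(60°) = 108, so UZ = 6·√3.
Step 2: By the inverse law of cosines on triangle WUZ: cos(∠WUZ) = (12² + (6·√3)² − 6²) / (2·12·6·√3) = 216/249.42 = 0.866, so ∠WUZ = 30°.

Therefore, the measure of angle ∠WUZ = 30°.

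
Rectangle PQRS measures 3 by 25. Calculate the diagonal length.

d = sqrt(3^2 + 25^2) = sqrt(634)

sqrt(634)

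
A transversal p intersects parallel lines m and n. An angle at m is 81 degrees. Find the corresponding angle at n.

Corresponding angles formed by parallel lines and a transversal are equal.
The given angle is 81 degrees.
The corresponding angle = 81 degrees.

81 degrees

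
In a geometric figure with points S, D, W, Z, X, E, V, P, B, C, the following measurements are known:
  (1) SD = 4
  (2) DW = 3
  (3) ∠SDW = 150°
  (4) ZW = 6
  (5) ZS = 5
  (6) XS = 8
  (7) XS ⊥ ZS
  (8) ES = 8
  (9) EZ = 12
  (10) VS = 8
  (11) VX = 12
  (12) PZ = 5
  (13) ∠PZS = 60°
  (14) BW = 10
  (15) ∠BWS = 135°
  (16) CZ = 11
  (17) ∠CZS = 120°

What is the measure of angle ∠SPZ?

Step 1: By the law of cosines on triangle PZS: PS² = 5² + 5² − 2·5·5·cos(60°) = 25, so PS = 5.
Step 2: By the inverse law of cosines on triangle SPZ: cos(∠SPZ) = (5² + 5² − 5²) / (2·5·5) = 25/50 = 0.5, so ∠SPZ = 60°.

Therefore, the measure of angle ∠SPZ = 60°.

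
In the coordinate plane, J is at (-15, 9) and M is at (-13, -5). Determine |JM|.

The horizontal distance is |-13 - -15| = 2 and the vertical distance is |-5 - 9| = 14.
By the Pythagorean theorem, d = sqrt(2^2 + 14^2) = sqrt(200) = 10*sqrt(2).

10*sqrt(2)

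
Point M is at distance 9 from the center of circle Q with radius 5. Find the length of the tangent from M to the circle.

Let T be the point of tangency. Then QT ⊥ MT (radius ⊥ tangent).
In right triangle QTM: QM² = QT² + MT²
9² = 5² + MT²
MT² = 56, MT = 2*sqrt(14)

2*sqrt(14)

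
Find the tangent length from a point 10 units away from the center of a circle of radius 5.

tangent = √(d² - r²) = √(10² - 5²) = √(100 - 25) = √75 = 5*sqrt(3)

5*sqrt(3)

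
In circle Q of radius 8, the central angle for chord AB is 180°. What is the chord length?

Chord = 2(8) sin(90°) = 16

16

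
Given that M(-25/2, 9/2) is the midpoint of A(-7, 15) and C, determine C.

Using the midpoint formula: M = ((x1 + x2)/2, (y1 + y2)/2)
We know M = (-25/2, 9/2) and A = (-7, 15)
For x: -25/2 = (-7 + x2)/2, so x2 = 2*-25/2 - -7 = -18
For y: 9/2 = (15 + y2)/2, so y2 = 2*9/2 - 15 = -6
C = (-18, -6)

(-18, -6)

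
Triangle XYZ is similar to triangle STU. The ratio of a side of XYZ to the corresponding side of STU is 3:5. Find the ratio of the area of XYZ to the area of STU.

The ratio of areas of similar triangles equals the square of the side ratio.
Side ratio = 3:5
Area ratio = (3/5)^2 = 9/25 = 9:25

9:25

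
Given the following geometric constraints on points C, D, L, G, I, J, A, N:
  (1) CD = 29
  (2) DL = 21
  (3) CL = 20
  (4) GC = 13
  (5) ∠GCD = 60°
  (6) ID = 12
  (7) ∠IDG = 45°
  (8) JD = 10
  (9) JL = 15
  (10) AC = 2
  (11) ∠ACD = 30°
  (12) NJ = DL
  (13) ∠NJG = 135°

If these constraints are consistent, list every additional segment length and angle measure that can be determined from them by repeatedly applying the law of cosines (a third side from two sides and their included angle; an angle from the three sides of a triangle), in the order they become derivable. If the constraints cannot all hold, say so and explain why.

The constraints are consistent. Derivable facts, in order:
After 1 step:
- DA ≈ 27.29
- DG ≈ 25.16
- ∠CDL = 43.6°
- ∠CLD = 90°
- ∠DCL = 46.4°
- ∠DJL = 112.75°
- ∠DLJ = 26.05°
- ∠JDL = 41.2°
After 2 steps:
- GI ≈ 18.71
- ∠ADC = 2.1°
- ∠CAD = 147.9°
- ∠CDG = 26.58°
- ∠CGD = 93.42°
After 3 steps:
- ∠DGI = 26.97°
- ∠DIG = 108.03°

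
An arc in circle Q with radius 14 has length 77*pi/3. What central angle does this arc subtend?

θ = 360 × 77*pi/3 / (2π × 14) = 330° (rearranging arc length formula).

330°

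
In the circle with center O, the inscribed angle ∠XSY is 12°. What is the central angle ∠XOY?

The inscribed angle theorem states that a central angle is always twice any inscribed angle that subtends the same arc.
Since the inscribed angle is 12°, the central angle = 2 × 12° = 24°.

24°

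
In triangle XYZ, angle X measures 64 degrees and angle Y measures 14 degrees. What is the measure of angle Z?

angle Z = 180 - 64 - 14 = 102 degrees.

102 degrees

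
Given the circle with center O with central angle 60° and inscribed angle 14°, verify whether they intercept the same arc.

By the inscribed angle theorem, the inscribed angle for a central angle of 60° should be 60° / 2 = 30°.
The given inscribed angle is 14°, which does not equal 30°.
Therefore, no, they do not correspond to the same arc.

No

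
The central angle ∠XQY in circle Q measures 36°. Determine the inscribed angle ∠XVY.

An inscribed angle intercepts an arc from a point on the circle, while the central angle intercepts the same arc from the center.
The inscribed angle is always half the central angle: 36° / 2 = 18°.

18°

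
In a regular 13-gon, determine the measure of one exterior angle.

Each exterior angle of a regular n-gon is 360 / n.
For n = 13: 360 / 13 = 360/13 degrees.

360/13 degrees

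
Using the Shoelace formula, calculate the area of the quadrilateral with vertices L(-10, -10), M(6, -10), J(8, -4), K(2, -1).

Shoelace: sum of cross terms = 186, Area = (1/2)|186| = 93

93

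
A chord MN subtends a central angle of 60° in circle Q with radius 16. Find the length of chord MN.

Chord length = 2r sin(θ/2)
= 2 × 16 × sin(60°/2)
= 2 × 16 × sin(30°)
= 16

16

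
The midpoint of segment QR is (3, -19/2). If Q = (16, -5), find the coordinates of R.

Using the midpoint formula: M = ((x1 + x2)/2, (y1 + y2)/2)
We know M = (3, -19/2) and Q = (16, -5)
For x: 3 = (16 + x2)/2, so x2 = 2*3 - 16 = -10
For y: -19/2 = (-5 + y2)/2, so y2 = 2*-19/2 - -5 = -14
R = (-10, -14)

(-10, -14)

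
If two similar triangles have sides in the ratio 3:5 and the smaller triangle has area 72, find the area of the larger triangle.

The ratio of areas of similar triangles = (side ratio)^2.
Side ratio = 3:5, so area ratio = 9:25.
Area of the larger triangle / Area of the smaller triangle = 25/9
Area of the larger triangle = 72 * 25/9 = 200

200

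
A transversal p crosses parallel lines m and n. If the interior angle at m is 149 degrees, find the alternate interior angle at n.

Alternate interior angles are equal: 149 degrees.

149 degrees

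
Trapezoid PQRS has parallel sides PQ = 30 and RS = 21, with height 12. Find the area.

Area = (30 + 21) * 12 / 2 = 612 / 2 = 306

306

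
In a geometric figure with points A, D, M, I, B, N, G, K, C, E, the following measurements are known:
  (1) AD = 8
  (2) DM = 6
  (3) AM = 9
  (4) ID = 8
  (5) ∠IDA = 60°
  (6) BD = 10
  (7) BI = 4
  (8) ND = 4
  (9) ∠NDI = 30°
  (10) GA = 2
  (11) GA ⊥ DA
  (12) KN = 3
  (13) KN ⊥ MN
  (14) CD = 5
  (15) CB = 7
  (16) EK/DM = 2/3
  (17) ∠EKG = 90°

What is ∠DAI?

Step 1: By the law of cosines on triangle ADI: AI² = 8² + 8² − 2·8·8·cos(60°) = 64, so AI = 8.
Step 2: By the inverse law of cosines on triangle DAI: cos(∠DAI) = (8² + 8² − 8²) / (2·8·8) = 64/128 = 0.5, so ∠DAI = 60°.

Therefore, the measure of angle ∠DAI = 60°.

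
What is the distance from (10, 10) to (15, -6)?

d = sqrt((5)^2 + (-16)^2) = sqrt(281)

sqrt(281)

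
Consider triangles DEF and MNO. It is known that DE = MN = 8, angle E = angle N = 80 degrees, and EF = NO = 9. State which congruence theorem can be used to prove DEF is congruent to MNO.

The given information matches SAS: Two pairs of corresponding sides and the included angle are equal (Side-Angle-Side).

SAS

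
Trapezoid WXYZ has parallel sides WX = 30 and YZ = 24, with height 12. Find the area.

A trapezoid's area equals the midsegment times the height.
The midsegment is (30 + 24) / 2 = 27.
Area = 27 * 12 = 324.

324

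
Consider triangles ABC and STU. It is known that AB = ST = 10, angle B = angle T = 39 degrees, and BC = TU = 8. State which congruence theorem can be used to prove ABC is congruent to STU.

Consider the given information: AB = ST = 10, angle B = angle T = 39 degrees, and BC = TU = 8
This is not ASA or AAS: ASA requires two angles and the side between them. AAS requires two angles and a non-included side.
The correct criterion is SAS. Two pairs of corresponding sides and the included angle are equal (Side-Angle-Side).

SAS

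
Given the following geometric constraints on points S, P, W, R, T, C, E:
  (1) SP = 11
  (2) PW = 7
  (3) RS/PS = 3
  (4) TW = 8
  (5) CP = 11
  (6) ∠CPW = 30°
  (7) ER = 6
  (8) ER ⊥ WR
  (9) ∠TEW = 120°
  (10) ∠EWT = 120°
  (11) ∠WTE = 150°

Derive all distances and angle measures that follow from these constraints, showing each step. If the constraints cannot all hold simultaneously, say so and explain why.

These constraints are not satisfiable: (9), (10) and (11) are the three interior angles of triangle TEW, which must sum to 180°, but 120° + 120° + 150° = 390°. No planar figure meets all of them, so nothing further can be derived.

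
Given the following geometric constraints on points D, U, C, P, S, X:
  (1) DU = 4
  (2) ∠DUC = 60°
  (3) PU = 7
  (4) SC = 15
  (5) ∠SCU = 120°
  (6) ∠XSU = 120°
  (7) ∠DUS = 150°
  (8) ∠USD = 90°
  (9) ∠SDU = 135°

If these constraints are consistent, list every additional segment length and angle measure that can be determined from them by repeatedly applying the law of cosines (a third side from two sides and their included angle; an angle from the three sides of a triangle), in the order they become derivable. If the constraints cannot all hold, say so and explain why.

These constraints are not satisfiable: (7), (8) and (9) are the three interior angles of triangle DUS, which must sum to 180°, but 150° + 90° + 135° = 375°. No planar figure meets all of them, so nothing further can be derived.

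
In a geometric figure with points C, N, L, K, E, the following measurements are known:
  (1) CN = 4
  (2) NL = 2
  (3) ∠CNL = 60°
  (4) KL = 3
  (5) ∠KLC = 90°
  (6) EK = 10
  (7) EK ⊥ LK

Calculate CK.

Step 1: By the law of cosines on triangle LNC: LC² = 2² + 4² − 2·2·4·cos(60°) = 12, so LC = 2·√3.
Step 2: By the law of cosines on triangle CLK: CK² = (2·√3)² + 3² − 2·2·√3·3·cos(90°) = 21, so CK = √21.

Therefore, the length of CK = √21.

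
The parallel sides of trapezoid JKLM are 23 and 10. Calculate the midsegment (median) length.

The midsegment of a trapezoid = (base1 + base2) / 2
midsegment = (23 + 10) / 2
midsegment = 33 / 2
midsegment = 33/2

33/2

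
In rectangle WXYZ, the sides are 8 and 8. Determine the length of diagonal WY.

A rectangle's diagonal splits it into two right triangles, with the diagonal as the hypotenuse.
By the Pythagorean theorem, d^2 = 8^2 + 8^2 = 128.
Therefore d = sqrt(128) = 8*sqrt(2).

8*sqrt(2)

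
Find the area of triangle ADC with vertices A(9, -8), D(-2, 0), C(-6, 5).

The Shoelace formula computes the area from vertex coordinates by summing cross products.
For vertices (9,-8), (-2,0), (-6,5):
Signed sum = 9*0 - -2*-8 + -2*5 - -6*0 + -6*-8 - 9*5
= -16 + -10 + 3 = -23
Area = (1/2)|-23| = 23/2.

23/2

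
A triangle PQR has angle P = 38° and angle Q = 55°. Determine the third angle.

Let angle R = x. Then 38 + 55 + x = 180.
x = 180 - 93 = 87 degrees.

87 degrees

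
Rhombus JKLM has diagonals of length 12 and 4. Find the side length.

In a rhombus, the diagonals bisect each other perpendicularly, creating four congruent right triangles.
Each triangle has legs 6 (half of 12) and 2 (half of 4).
The hypotenuse of each right triangle is a side of the rhombus:
side = sqrt(6^2 + 2^2) = sqrt(40) = 2*sqrt(10)

2*sqrt(10)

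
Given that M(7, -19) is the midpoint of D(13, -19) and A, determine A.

Using the midpoint formula: M = ((x1 + x2)/2, (y1 + y2)/2)
We know M = (7, -19) and D = (13, -19)
For x: 7 = (13 + x2)/2, so x2 = 2*7 - 13 = 1
For y: -19 = (-19 + y2)/2, so y2 = 2*-19 - -19 = -19
A = (1, -19)

(1, -19)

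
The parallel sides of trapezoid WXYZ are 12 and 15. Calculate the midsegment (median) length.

The midsegment (median) of a trapezoid connects the midpoints of the non-parallel sides.
Its length is the average of the two bases: (12 + 15) / 2 = 27/2.

27/2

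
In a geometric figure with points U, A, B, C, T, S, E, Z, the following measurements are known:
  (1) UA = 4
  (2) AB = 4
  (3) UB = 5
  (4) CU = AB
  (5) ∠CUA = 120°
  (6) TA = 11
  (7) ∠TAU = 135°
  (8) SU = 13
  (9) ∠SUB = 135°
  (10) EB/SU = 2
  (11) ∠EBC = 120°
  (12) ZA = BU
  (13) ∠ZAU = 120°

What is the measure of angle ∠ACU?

From the given relations: CU = AB = 4.
Step 1: By the law of cosines on triangle CUA: CA² = 4² + 4² − 2·4·4·cos(120°) = 48, so CA = 4·√3.
Step 2: By the inverse law of cosines on triangle ACU: cos(∠ACU) = ((4·√3)² + 4² − 4²) / (2·4·√3·4) = 48/55.43 = 0.866, so ∠ACU = 30°.

Therefore, the measure of angle ∠ACU = 30°.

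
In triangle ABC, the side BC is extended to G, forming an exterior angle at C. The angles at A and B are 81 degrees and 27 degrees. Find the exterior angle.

Exterior angle = 81 + 27 = 108 degrees (exterior angle theorem).

108 degrees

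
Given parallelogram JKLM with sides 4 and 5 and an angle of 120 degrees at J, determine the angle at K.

Consecutive angles are supplementary: angle K = 180 - 120 = 60 degrees.

60 degrees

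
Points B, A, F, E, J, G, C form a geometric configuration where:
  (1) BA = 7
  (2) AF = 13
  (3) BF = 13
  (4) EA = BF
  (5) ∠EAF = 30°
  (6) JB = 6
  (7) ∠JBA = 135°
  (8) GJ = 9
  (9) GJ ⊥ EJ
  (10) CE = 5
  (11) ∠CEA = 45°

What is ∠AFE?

From the given relations: EA = BF = 13.
Step 1: By the law of cosines on triangle FAE: FE² = 13² + 13² − 2·13·13·cos(30°) = 45.28, so FE ≈ 6.73.
Step 2: By the inverse law of cosines on triangle AFE: cos(∠AFE) = (13² + 6.73² − 13²) / (2·13·6.73) = 45.28/174.96 = 0.2588, so ∠AFE = 75°.

Therefore, the measure of angle ∠AFE = 75°.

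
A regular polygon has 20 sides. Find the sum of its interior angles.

The sum of interior angles of an n-sided polygon is (n - 2) * 180.
For n = 20: (20 - 2) * 180 = 18 * 180 = 3240 degrees.

3240 degrees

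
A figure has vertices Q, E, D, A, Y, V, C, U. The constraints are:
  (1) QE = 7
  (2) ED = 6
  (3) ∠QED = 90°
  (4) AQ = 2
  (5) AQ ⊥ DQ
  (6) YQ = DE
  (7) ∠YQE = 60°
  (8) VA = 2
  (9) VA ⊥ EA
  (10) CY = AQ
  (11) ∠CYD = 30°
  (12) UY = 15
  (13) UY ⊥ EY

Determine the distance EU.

From the given relations: YQ = DE = 6.
Step 1: By the law of cosines on triangle EQY: EY² = 7² + 6² − 2·7·6·cos(60°) = 43, so EY = √43.
Step 2: By the law of cosines on triangle EYU: EU² = √43² + 15² − 2·√43·15·cos(90°) = 268, so EU = 2·√67.

Therefore, the length of EU = 2·√67.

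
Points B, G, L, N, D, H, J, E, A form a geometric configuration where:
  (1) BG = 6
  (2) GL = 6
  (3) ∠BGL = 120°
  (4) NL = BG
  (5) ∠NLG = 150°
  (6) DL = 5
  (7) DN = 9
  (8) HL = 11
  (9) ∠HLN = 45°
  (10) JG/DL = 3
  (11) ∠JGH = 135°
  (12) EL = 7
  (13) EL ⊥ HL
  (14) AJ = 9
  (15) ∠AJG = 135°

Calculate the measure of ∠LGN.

From the given relations: NL = BG = 6.
Step 1: By the law of cosines on triangle GLN: GN² = 6² + 6² − 2·6·6·cos(150°) = 134.35, so GN ≈ 11.59.
Step 2: By the inverse law of cosines on triangle LGN: cos(∠LGN) = (6² + 11.59² − 6²) / (2·6·11.59) = 134.35/139.09 = 0.9659, so ∠LGN = 15°.

Therefore, the measure of angle ∠LGN = 15°.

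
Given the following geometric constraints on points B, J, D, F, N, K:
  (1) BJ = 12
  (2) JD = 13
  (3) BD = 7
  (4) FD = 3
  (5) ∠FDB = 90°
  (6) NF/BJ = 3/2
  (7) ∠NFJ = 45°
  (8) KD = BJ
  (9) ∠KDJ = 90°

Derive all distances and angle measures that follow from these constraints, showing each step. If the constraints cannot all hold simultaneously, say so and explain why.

The constraints are consistent.

From the given relations:
  NF = 3/2·BJ = 3/2·12 = 18
  KD = BJ = 12

Step 1: From BD = 7, DF = 3, and ∠BDF = 90°, by the law of cosines:
  BF² = BD² + DF² - 2·BD·DF·cos(90°) = 49 + 9 - 0 = 58
  BF = √58

Step 2: From JD = 13, DK = 12, and ∠JDK = 90°, by the law of cosines:
  JK² = JD² + DK² - 2·JD·DK·cos(90°) = 169 + 144 - 0 = 313
  JK ≈ 17.69

Step 3: From BD = 7, BJ = 12, DJ = 13, by the inverse law of cosines:
  cos(∠DBJ) = (BD² + BJ² - DJ²) / (2·BD·BJ)
  ∠DBJ = 81.79°

Step 4: From JB = 12, JD = 13, BD = 7, by the inverse law of cosines:
  cos(∠BJD) = (JB² + JD² - BD²) / (2·JB·JD)
  ∠BJD = 32.2°

Step 5: From DB = 7, DJ = 13, BJ = 12, by the inverse law of cosines:
  cos(∠BDJ) = (DB² + DJ² - BJ²) / (2·DB·DJ)
  ∠BDJ = 66.01°

Step 6: From BD = 7, BF = √58, DF = 3, by the inverse law of cosines:
  cos(∠DBF) = (BD² + BF² - DF²) / (2·BD·BF)
  ∠DBF = 23.2°

Step 7: From JD = 13, JK = 17.69, DK = 12, by the inverse law of cosines:
  cos(∠DJK) = (JD² + JK² - DK²) / (2·JD·JK)
  ∠DJK = 42.71°

Step 8: From FB = √58, FD = 3, BD = 7, by the inverse law of cosines:
  cos(∠BFD) = (FB² + FD² - BD²) / (2·FB·FD)
  ∠BFD = 66.8°

Step 9: From KD = 12, KJ = 17.69, DJ = 13, by the inverse law of cosines:
  cos(∠DKJ) = (KD² + KJ² - DJ²) / (2·KD·KJ)
  ∠DKJ = 47.29°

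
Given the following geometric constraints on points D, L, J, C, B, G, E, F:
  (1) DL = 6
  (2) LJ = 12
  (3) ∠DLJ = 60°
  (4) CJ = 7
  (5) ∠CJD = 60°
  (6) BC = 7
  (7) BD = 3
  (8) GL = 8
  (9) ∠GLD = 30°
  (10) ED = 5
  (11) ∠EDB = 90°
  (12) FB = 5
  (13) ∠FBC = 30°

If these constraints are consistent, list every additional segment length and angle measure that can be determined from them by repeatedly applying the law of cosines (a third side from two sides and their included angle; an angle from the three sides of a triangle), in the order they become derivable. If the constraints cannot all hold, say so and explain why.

The constraints are consistent. Derivable facts, in order:
After 1 step:
- BE = √34
- CF ≈ 3.66
- DG ≈ 4.11
- DJ = 6·√3
After 2 steps:
- DC ≈ 9.18
- ∠BCF = 43.12°
- ∠BED = 30.96°
- ∠BFC = 106.88°
- ∠DBE = 59.04°
- ∠DGL = 46.94°
- ∠DJL = 30°
- ∠GDL = 103.06°
- ∠JDL = 90°
After 3 steps:
- ∠BCD = 14.78°
- ∠BDC = 36.53°
- ∠CBD = 128.69°
- ∠CDJ = 41.33°
- ∠DCJ = 78.67°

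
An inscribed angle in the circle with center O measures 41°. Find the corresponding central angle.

By the inscribed angle theorem, the central angle is twice the inscribed angle.
Central angle = 2 × 41° = 82°

82°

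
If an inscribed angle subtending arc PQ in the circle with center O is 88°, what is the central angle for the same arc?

The inscribed angle theorem states that a central angle is always twice any inscribed angle that subtends the same arc.
Since the inscribed angle is 88°, the central angle = 2 × 88° = 176°.

176°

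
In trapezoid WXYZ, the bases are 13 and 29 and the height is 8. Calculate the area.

Area of a trapezoid = (base1 + base2) * height / 2
Area = (13 + 29) * 8 / 2
Area = 42 * 8 / 2
Area = 336 / 2
Area = 168

168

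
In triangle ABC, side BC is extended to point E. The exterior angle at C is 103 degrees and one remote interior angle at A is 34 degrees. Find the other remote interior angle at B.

angle B = 103 - 34 = 69 degrees (exterior angle theorem).

69 degrees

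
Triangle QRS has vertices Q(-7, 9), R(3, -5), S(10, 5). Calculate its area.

Shoelace: Area = (1/2)|-7(-5-5) + 3(5-9) + 10(9--5)| = (1/2)(198) = 99

99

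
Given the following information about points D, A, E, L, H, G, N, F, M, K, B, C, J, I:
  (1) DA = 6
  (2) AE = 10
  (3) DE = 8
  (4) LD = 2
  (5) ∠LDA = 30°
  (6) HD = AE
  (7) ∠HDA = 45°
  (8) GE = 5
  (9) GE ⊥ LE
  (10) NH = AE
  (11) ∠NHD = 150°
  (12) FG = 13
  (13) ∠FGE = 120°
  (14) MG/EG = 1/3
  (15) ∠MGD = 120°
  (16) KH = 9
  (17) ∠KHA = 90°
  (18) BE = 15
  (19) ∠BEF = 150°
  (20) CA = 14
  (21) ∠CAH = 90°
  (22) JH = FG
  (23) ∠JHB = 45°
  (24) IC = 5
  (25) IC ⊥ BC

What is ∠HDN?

From the given relations: HD = AE = 10; NH = AE = 10.
Step 1: By the law of cosines on triangle DHN: DN² = 10² + 10² − 2·10·10·cos(150°) = 373.21, so DN ≈ 19.32.
Step 2: By the inverse law of cosines on triangle HDN: cos(∠HDN) = (10² + 19.32² − 10²) / (2·10·19.32) = 373.21/386.37 = 0.9659, so ∠HDN = 15°.

Therefore, the measure of angle ∠HDN = 15°.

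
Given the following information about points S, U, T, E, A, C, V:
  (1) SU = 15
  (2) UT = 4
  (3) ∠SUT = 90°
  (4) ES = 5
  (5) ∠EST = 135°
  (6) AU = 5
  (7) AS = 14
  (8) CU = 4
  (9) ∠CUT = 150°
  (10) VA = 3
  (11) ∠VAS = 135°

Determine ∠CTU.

Step 1: By the law of cosines on triangle TUC: TC² = 4² + 4² − 2·4·4·cos(150°) = 59.71, so TC ≈ 7.73.
Step 2: By the inverse law of cosines on triangle CTU: cos(∠CTU) = (7.73² + 4² − 4²) / (2·7.73·4) = 59.71/61.82 = 0.9659, so ∠CTU = 15°.

Therefore, the measure of angle ∠CTU = 15°.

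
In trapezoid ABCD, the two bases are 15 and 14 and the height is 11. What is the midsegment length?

The midsegment (median) of a trapezoid connects the midpoints of the non-parallel sides.
Its length is the average of the two bases: (15 + 14) / 2 = 29/2.

29/2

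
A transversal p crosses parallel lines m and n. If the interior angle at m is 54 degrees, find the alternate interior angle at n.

Alternate interior angles are equal: 54 degrees.

54 degrees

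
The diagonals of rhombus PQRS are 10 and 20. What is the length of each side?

Half-diagonals are 5 and 10. side = sqrt(5^2 + 10^2) = sqrt(125) = 5*sqrt(5)

5*sqrt(5)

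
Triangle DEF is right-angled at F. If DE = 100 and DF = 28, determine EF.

Rearranging the Pythagorean theorem to solve for the unknown leg:
leg^2 = hypotenuse^2 - known_leg^2 = 10000 - 784 = 9216
leg = sqrt(9216) = 96.

96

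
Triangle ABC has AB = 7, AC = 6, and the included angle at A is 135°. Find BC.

When two sides and the included angle are known, the law of cosines gives the third side.
c^2 = a^2 + b^2 - 2ab cos(C) generalizes the Pythagorean theorem to non-right triangles.
Here: BC^2 = 49 + 36 - 84*(-sqrt(2)/2) = 42*sqrt(2) + 85
BC = sqrt(42*sqrt(2) + 85)

sqrt(42*sqrt(2) + 85)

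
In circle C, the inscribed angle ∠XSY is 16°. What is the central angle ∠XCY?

Central angle = 2 × 16° = 32° (inscribed angle theorem).

32°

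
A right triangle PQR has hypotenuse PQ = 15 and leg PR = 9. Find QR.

QR = sqrt(15^2 - 9^2) = sqrt(144) = 12

12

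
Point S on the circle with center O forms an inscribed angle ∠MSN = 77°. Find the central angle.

By the inscribed angle theorem, the central angle is twice the inscribed angle.
Central angle = 2 × 77° = 154°

154°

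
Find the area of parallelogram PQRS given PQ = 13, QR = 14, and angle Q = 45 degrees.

Area = 13 * 14 * sin(45°) = 182 * sqrt(2)/2 = 91*sqrt(2)

91*sqrt(2)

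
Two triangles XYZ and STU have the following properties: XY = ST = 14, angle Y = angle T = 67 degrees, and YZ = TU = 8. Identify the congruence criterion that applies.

The given information provides:
XY = ST = 14, angle Y = angle T = 67 degrees, and YZ = TU = 8
This matches the SAS congruence theorem.
Two pairs of corresponding sides and the included angle are equal (Side-Angle-Side).

SAS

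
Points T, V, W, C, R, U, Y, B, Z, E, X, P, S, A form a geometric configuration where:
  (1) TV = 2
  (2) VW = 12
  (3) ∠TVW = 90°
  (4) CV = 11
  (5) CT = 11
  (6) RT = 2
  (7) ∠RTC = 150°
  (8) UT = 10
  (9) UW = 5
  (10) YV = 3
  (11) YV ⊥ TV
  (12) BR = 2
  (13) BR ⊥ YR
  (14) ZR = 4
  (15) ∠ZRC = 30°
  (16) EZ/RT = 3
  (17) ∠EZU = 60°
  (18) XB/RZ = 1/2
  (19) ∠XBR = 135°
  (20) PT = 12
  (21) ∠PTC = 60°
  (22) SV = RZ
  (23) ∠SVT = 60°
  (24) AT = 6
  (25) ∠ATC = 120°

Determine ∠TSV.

From the given relations: SV = RZ = 4.
Step 1: By the law of cosines on triangle SVT: ST² = 4² + 2² − 2·4·2·cos(60°) = 12, so ST = 2·√3.
Step 2: By the inverse law of cosines on triangle TSV: cos(∠TSV) = ((2·√3)² + 4² − 2²) / (2·2·√3·4) = 24/27.71 = 0.866, so ∠TSV = 30°.

Therefore, the measure of angle ∠TSV = 30°.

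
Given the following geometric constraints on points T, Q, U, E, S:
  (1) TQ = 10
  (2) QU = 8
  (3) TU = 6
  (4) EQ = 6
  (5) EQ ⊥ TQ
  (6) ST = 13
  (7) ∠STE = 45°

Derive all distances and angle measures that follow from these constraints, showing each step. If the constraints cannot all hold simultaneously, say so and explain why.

The constraints are consistent.

Step 1: From TQ = 10, QE = 6, and ∠TQE = 90°, by the law of cosines:
  TE² = TQ² + QE² - 2·TQ·QE·cos(90°) = 100 + 36 - 0 = 136
  TE = 2·√34

Step 2: From TQ = 10, TU = 6, QU = 8, by the inverse law of cosines:
  cos(∠QTU) = (TQ² + TU² - QU²) / (2·TQ·TU)
  ∠QTU = 53.13°

Step 3: From QT = 10, QU = 8, TU = 6, by the inverse law of cosines:
  cos(∠TQU) = (QT² + QU² - TU²) / (2·QT·QU)
  ∠TQU = 36.87°

Step 4: From UQ = 8, UT = 6, QT = 10, by the inverse law of cosines:
  cos(∠QUT) = (UQ² + UT² - QT²) / (2·UQ·UT)
  ∠QUT = 90°

Step 5: From ET = 2·√34, TS = 13, and ∠ETS = 45°, by the law of cosines:
  ES² = ET² + TS² - 2·ET·TS·cos(45°) = 136 + 169 - 214.4 = 90.6
  ES ≈ 9.52

Step 6: From TE = 2·√34, TQ = 10, EQ = 6, by the inverse law of cosines:
  cos(∠ETQ) = (TE² + TQ² - EQ²) / (2·TE·TQ)
  ∠ETQ = 30.96°

Step 7: From EQ = 6, ET = 2·√34, QT = 10, by the inverse law of cosines:
  cos(∠QET) = (EQ² + ET² - QT²) / (2·EQ·ET)
  ∠QET = 59.04°

Step 8: From ES = 9.52, ET = 2·√34, ST = 13, by the inverse law of cosines:
  cos(∠SET) = (ES² + ET² - ST²) / (2·ES·ET)
  ∠SET = 74.96°

Step 9: From SE = 9.52, ST = 13, ET = 2·√34, by the inverse law of cosines:
  cos(∠EST) = (SE² + ST² - ET²) / (2·SE·ST)
  ∠EST = 60.04°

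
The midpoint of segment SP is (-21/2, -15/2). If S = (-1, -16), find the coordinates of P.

Using the midpoint formula: M = ((x1 + x2)/2, (y1 + y2)/2)
We know M = (-21/2, -15/2) and S = (-1, -16)
For x: -21/2 = (-1 + x2)/2, so x2 = 2*-21/2 - -1 = -20
For y: -15/2 = (-16 + y2)/2, so y2 = 2*-15/2 - -16 = 1
P = (-20, 1)

(-20, 1)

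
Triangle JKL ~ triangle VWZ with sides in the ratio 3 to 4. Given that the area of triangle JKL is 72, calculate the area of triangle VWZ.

Area ratio = (3/4)^2 = 9/16. Area of VWZ = 72 * 16/9 = 128.

128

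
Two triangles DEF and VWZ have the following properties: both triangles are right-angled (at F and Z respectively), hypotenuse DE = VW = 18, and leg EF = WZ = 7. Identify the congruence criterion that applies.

The given information matches HL: The hypotenuse and one leg of two right triangles are equal (Hypotenuse-Leg).

HL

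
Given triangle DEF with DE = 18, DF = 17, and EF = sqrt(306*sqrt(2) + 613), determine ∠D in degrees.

cos(D) = (18² + 17² - (sqrt(306*sqrt(2) + 613))²) / (2 × 18 × 17) = -sqrt(2)/2, so D = arccos(-sqrt(2)/2) = 135°.

135°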